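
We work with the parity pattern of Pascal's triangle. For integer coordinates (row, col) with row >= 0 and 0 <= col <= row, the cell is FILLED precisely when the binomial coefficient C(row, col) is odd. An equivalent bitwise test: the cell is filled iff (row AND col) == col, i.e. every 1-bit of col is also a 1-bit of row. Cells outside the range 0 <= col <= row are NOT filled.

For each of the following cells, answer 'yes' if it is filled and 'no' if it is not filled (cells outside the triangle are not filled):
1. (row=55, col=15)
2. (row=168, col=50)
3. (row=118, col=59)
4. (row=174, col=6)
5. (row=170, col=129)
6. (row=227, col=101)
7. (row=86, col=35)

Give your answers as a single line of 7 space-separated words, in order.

Answer: no no no yes no no no

Derivation:
(55,15): row=0b110111, col=0b1111, row AND col = 0b111 = 7; 7 != 15 -> empty
(168,50): row=0b10101000, col=0b110010, row AND col = 0b100000 = 32; 32 != 50 -> empty
(118,59): row=0b1110110, col=0b111011, row AND col = 0b110010 = 50; 50 != 59 -> empty
(174,6): row=0b10101110, col=0b110, row AND col = 0b110 = 6; 6 == 6 -> filled
(170,129): row=0b10101010, col=0b10000001, row AND col = 0b10000000 = 128; 128 != 129 -> empty
(227,101): row=0b11100011, col=0b1100101, row AND col = 0b1100001 = 97; 97 != 101 -> empty
(86,35): row=0b1010110, col=0b100011, row AND col = 0b10 = 2; 2 != 35 -> empty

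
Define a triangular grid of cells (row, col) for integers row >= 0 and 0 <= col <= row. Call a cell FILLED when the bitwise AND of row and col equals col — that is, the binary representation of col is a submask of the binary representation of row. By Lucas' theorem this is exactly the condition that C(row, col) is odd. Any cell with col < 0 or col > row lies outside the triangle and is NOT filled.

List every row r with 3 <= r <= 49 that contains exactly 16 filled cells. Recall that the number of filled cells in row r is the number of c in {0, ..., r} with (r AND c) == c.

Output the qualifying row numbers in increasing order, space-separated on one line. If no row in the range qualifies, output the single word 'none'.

Answer: 15 23 27 29 30 39 43 45 46

Derivation:
Row r has 2^popcount(r) filled cells, so we need popcount(r) = log2(16) = 4.
Scan r = 3..49 and keep those with exactly 4 one-bits:
r=3=11 popcount=2 -> skip
r=4=100 popcount=1 -> skip
r=5=101 popcount=2 -> skip
r=6=110 popcount=2 -> skip
r=7=111 popcount=3 -> skip
r=8=1000 popcount=1 -> skip
r=9=1001 popcount=2 -> skip
r=10=1010 popcount=2 -> skip
r=11=1011 popcount=3 -> skip
r=12=1100 popcount=2 -> skip
r=13=1101 popcount=3 -> skip
r=14=1110 popcount=3 -> skip
r=15=1111 popcount=4 -> KEEP
r=16=10000 popcount=1 -> skip
r=17=10001 popcount=2 -> skip
r=18=10010 popcount=2 -> skip
r=19=10011 popcount=3 -> skip
r=20=10100 popcount=2 -> skip
r=21=10101 popcount=3 -> skip
r=22=10110 popcount=3 -> skip
r=23=10111 popcount=4 -> KEEP
r=24=11000 popcount=2 -> skip
r=25=11001 popcount=3 -> skip
r=26=11010 popcount=3 -> skip
r=27=11011 popcount=4 -> KEEP
r=28=11100 popcount=3 -> skip
r=29=11101 popcount=4 -> KEEP
r=30=11110 popcount=4 -> KEEP
r=31=11111 popcount=5 -> skip
r=32=100000 popcount=1 -> skip
r=33=100001 popcount=2 -> skip
r=34=100010 popcount=2 -> skip
r=35=100011 popcount=3 -> skip
r=36=100100 popcount=2 -> skip
r=37=100101 popcount=3 -> skip
r=38=100110 popcount=3 -> skip
r=39=100111 popcount=4 -> KEEP
r=40=101000 popcount=2 -> skip
r=41=101001 popcount=3 -> skip
r=42=101010 popcount=3 -> skip
r=43=101011 popcount=4 -> KEEP
r=44=101100 popcount=3 -> skip
r=45=101101 popcount=4 -> KEEP
r=46=101110 popcount=4 -> KEEP
r=47=101111 popcount=5 -> skip
r=48=110000 popcount=2 -> skip
r=49=110001 popcount=3 -> skip
Kept rows: 15 23 27 29 30 39 43 45 46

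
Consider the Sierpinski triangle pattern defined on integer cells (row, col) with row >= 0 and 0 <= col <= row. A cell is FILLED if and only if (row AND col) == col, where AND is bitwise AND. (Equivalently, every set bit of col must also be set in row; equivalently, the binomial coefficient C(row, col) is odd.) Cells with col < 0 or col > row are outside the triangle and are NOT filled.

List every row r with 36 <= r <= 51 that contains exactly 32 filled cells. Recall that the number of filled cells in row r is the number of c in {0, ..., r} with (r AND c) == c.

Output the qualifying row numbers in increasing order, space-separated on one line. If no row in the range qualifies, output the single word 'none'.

Answer: 47

Derivation:
Row r has 2^popcount(r) filled cells, so we need popcount(r) = log2(32) = 5.
Scan r = 36..51 and keep those with exactly 5 one-bits:
r=36=100100 popcount=2 -> skip
r=37=100101 popcount=3 -> skip
r=38=100110 popcount=3 -> skip
r=39=100111 popcount=4 -> skip
r=40=101000 popcount=2 -> skip
r=41=101001 popcount=3 -> skip
r=42=101010 popcount=3 -> skip
r=43=101011 popcount=4 -> skip
r=44=101100 popcount=3 -> skip
r=45=101101 popcount=4 -> skip
r=46=101110 popcount=4 -> skip
r=47=101111 popcount=5 -> KEEP
r=48=110000 popcount=2 -> skip
r=49=110001 popcount=3 -> skip
r=50=110010 popcount=3 -> skip
r=51=110011 popcount=4 -> skip
Kept rows: 47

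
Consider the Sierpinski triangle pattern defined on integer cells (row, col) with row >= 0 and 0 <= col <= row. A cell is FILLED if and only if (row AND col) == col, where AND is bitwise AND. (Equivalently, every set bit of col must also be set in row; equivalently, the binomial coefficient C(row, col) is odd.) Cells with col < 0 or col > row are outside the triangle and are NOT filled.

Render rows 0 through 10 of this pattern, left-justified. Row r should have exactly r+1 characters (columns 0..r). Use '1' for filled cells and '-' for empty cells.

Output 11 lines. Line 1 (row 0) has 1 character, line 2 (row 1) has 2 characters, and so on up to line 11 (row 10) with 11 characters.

Answer: 1
11
1-1
1111
1---1
11--11
1-1-1-1
11111111
1-------1
11------11
1-1-----1-1

Derivation:
r0=0: 1
r1=1: 11
r2=10: 1-1
r3=11: 1111
r4=100: 1---1
r5=101: 11--11
r6=110: 1-1-1-1
r7=111: 11111111
r8=1000: 1-------1
r9=1001: 11------11
r10=1010: 1-1-----1-1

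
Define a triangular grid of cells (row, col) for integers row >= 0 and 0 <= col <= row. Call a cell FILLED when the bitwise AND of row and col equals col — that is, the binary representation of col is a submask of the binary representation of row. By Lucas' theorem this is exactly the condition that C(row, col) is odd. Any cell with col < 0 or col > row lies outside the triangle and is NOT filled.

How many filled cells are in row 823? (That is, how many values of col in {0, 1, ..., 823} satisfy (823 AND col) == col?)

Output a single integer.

823 in binary = 1100110111
popcount(823) = number of 1-bits in 1100110111 = 7
A col c satisfies (823 AND c) == c iff every set bit of c is also set in 823; each of the 7 set bits of 823 can independently be on or off in c.
count = 2^7 = 128

Answer: 128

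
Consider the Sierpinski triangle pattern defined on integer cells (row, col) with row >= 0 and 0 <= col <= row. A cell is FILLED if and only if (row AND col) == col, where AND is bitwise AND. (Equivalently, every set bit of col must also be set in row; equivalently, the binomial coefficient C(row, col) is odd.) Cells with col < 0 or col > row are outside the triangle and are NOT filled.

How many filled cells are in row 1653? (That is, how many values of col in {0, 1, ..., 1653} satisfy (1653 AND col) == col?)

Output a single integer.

1653 in binary = 11001110101
popcount(1653) = number of 1-bits in 11001110101 = 7
A col c satisfies (1653 AND c) == c iff every set bit of c is also set in 1653; each of the 7 set bits of 1653 can independently be on or off in c.
count = 2^7 = 128

Answer: 128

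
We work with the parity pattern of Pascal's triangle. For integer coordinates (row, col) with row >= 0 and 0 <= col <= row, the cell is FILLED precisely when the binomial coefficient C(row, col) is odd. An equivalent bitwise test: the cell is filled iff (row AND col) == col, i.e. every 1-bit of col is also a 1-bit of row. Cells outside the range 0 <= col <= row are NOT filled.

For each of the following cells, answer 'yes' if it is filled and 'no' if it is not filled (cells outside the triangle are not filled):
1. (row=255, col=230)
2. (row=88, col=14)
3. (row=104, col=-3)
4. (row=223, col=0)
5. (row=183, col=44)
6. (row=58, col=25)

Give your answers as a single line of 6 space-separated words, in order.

(255,230): row=0b11111111, col=0b11100110, row AND col = 0b11100110 = 230; 230 == 230 -> filled
(88,14): row=0b1011000, col=0b1110, row AND col = 0b1000 = 8; 8 != 14 -> empty
(104,-3): col outside [0, 104] -> not filled
(223,0): row=0b11011111, col=0b0, row AND col = 0b0 = 0; 0 == 0 -> filled
(183,44): row=0b10110111, col=0b101100, row AND col = 0b100100 = 36; 36 != 44 -> empty
(58,25): row=0b111010, col=0b11001, row AND col = 0b11000 = 24; 24 != 25 -> empty

Answer: yes no no yes no no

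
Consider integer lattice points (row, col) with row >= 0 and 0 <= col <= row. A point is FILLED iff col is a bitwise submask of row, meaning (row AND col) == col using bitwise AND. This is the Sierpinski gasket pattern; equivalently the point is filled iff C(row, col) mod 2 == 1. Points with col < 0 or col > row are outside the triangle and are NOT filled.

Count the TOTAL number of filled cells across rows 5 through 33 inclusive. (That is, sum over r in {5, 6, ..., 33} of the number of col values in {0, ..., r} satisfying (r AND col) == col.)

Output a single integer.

Answer: 238

Derivation:
r5=101 pc2: +4 =4
r6=110 pc2: +4 =8
r7=111 pc3: +8 =16
r8=1000 pc1: +2 =18
r9=1001 pc2: +4 =22
r10=1010 pc2: +4 =26
r11=1011 pc3: +8 =34
r12=1100 pc2: +4 =38
r13=1101 pc3: +8 =46
r14=1110 pc3: +8 =54
r15=1111 pc4: +16 =70
r16=10000 pc1: +2 =72
r17=10001 pc2: +4 =76
r18=10010 pc2: +4 =80
r19=10011 pc3: +8 =88
r20=10100 pc2: +4 =92
r21=10101 pc3: +8 =100
r22=10110 pc3: +8 =108
r23=10111 pc4: +16 =124
r24=11000 pc2: +4 =128
r25=11001 pc3: +8 =136
r26=11010 pc3: +8 =144
r27=11011 pc4: +16 =160
r28=11100 pc3: +8 =168
r29=11101 pc4: +16 =184
r30=11110 pc4: +16 =200
r31=11111 pc5: +32 =232
r32=100000 pc1: +2 =234
r33=100001 pc2: +4 =238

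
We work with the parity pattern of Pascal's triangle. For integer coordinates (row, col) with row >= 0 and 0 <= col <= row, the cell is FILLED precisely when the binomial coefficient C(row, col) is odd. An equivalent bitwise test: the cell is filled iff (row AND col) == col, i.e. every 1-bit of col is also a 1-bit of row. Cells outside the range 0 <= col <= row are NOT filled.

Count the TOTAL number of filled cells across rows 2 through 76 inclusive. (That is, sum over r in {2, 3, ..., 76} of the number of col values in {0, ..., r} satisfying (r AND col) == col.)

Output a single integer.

Answer: 824

Derivation:
r2=10 pc1: +2 =2
r3=11 pc2: +4 =6
r4=100 pc1: +2 =8
r5=101 pc2: +4 =12
r6=110 pc2: +4 =16
r7=111 pc3: +8 =24
r8=1000 pc1: +2 =26
r9=1001 pc2: +4 =30
r10=1010 pc2: +4 =34
r11=1011 pc3: +8 =42
r12=1100 pc2: +4 =46
r13=1101 pc3: +8 =54
r14=1110 pc3: +8 =62
r15=1111 pc4: +16 =78
r16=10000 pc1: +2 =80
r17=10001 pc2: +4 =84
r18=10010 pc2: +4 =88
r19=10011 pc3: +8 =96
r20=10100 pc2: +4 =100
r21=10101 pc3: +8 =108
r22=10110 pc3: +8 =116
r23=10111 pc4: +16 =132
r24=11000 pc2: +4 =136
r25=11001 pc3: +8 =144
r26=11010 pc3: +8 =152
r27=11011 pc4: +16 =168
r28=11100 pc3: +8 =176
r29=11101 pc4: +16 =192
r30=11110 pc4: +16 =208
r31=11111 pc5: +32 =240
r32=100000 pc1: +2 =242
r33=100001 pc2: +4 =246
r34=100010 pc2: +4 =250
r35=100011 pc3: +8 =258
r36=100100 pc2: +4 =262
r37=100101 pc3: +8 =270
r38=100110 pc3: +8 =278
r39=100111 pc4: +16 =294
r40=101000 pc2: +4 =298
r41=101001 pc3: +8 =306
r42=101010 pc3: +8 =314
r43=101011 pc4: +16 =330
r44=101100 pc3: +8 =338
r45=101101 pc4: +16 =354
r46=101110 pc4: +16 =370
r47=101111 pc5: +32 =402
r48=110000 pc2: +4 =406
r49=110001 pc3: +8 =414
r50=110010 pc3: +8 =422
r51=110011 pc4: +16 =438
r52=110100 pc3: +8 =446
r53=110101 pc4: +16 =462
r54=110110 pc4: +16 =478
r55=110111 pc5: +32 =510
r56=111000 pc3: +8 =518
r57=111001 pc4: +16 =534
r58=111010 pc4: +16 =550
r59=111011 pc5: +32 =582
r60=111100 pc4: +16 =598
r61=111101 pc5: +32 =630
r62=111110 pc5: +32 =662
r63=111111 pc6: +64 =726
r64=1000000 pc1: +2 =728
r65=1000001 pc2: +4 =732
r66=1000010 pc2: +4 =736
r67=1000011 pc3: +8 =744
r68=1000100 pc2: +4 =748
r69=1000101 pc3: +8 =756
r70=1000110 pc3: +8 =764
r71=1000111 pc4: +16 =780
r72=1001000 pc2: +4 =784
r73=1001001 pc3: +8 =792
r74=1001010 pc3: +8 =800
r75=1001011 pc4: +16 =816
r76=1001100 pc3: +8 =824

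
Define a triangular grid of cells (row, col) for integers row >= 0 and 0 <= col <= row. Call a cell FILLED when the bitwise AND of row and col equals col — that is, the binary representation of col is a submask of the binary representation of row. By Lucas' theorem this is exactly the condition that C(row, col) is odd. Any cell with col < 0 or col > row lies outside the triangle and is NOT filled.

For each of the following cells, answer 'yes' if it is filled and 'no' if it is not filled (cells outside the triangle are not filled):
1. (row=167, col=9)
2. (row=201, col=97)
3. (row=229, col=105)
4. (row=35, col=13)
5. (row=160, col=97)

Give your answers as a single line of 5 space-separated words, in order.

(167,9): row=0b10100111, col=0b1001, row AND col = 0b1 = 1; 1 != 9 -> empty
(201,97): row=0b11001001, col=0b1100001, row AND col = 0b1000001 = 65; 65 != 97 -> empty
(229,105): row=0b11100101, col=0b1101001, row AND col = 0b1100001 = 97; 97 != 105 -> empty
(35,13): row=0b100011, col=0b1101, row AND col = 0b1 = 1; 1 != 13 -> empty
(160,97): row=0b10100000, col=0b1100001, row AND col = 0b100000 = 32; 32 != 97 -> empty

Answer: no no no no no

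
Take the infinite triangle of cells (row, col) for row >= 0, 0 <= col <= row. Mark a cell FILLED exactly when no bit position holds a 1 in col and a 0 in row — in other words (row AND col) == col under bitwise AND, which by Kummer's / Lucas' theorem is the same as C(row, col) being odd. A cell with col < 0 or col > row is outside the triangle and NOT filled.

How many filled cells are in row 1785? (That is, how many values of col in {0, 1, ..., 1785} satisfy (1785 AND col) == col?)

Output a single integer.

1785 in binary = 11011111001
popcount(1785) = number of 1-bits in 11011111001 = 8
A col c satisfies (1785 AND c) == c iff every set bit of c is also set in 1785; each of the 8 set bits of 1785 can independently be on or off in c.
count = 2^8 = 256

Answer: 256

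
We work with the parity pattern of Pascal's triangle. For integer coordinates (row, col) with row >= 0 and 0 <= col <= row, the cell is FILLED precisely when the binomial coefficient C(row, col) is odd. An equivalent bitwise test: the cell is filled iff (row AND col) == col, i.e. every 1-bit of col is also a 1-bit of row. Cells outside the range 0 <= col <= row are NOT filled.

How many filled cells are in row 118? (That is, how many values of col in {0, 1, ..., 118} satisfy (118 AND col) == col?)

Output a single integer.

Answer: 32

Derivation:
118 in binary = 1110110
popcount(118) = number of 1-bits in 1110110 = 5
A col c satisfies (118 AND c) == c iff every set bit of c is also set in 118; each of the 5 set bits of 118 can independently be on or off in c.
count = 2^5 = 32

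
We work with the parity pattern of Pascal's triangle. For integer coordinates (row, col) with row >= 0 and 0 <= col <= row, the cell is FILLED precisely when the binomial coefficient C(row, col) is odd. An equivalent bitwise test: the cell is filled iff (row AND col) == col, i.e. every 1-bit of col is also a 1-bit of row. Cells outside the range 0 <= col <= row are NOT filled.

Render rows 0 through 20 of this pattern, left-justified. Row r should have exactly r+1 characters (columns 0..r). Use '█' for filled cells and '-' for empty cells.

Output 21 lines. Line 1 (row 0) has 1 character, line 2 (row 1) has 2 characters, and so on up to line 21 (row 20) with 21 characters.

r0=0: █
r1=1: ██
r2=10: █-█
r3=11: ████
r4=100: █---█
r5=101: ██--██
r6=110: █-█-█-█
r7=111: ████████
r8=1000: █-------█
r9=1001: ██------██
r10=1010: █-█-----█-█
r11=1011: ████----████
r12=1100: █---█---█---█
r13=1101: ██--██--██--██
r14=1110: █-█-█-█-█-█-█-█
r15=1111: ████████████████
r16=10000: █---------------█
r17=10001: ██--------------██
r18=10010: █-█-------------█-█
r19=10011: ████------------████
r20=10100: █---█-----------█---█

Answer: █
██
█-█
████
█---█
██--██
█-█-█-█
████████
█-------█
██------██
█-█-----█-█
████----████
█---█---█---█
██--██--██--██
█-█-█-█-█-█-█-█
████████████████
█---------------█
██--------------██
█-█-------------█-█
████------------████
█---█-----------█---█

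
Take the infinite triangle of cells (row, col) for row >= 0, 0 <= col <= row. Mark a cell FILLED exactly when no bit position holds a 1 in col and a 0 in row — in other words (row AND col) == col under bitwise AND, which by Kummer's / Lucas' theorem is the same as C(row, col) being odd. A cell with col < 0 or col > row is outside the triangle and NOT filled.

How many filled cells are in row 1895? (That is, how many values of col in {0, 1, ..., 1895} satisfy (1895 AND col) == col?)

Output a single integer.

Answer: 256

Derivation:
1895 in binary = 11101100111
popcount(1895) = number of 1-bits in 11101100111 = 8
A col c satisfies (1895 AND c) == c iff every set bit of c is also set in 1895; each of the 8 set bits of 1895 can independently be on or off in c.
count = 2^8 = 256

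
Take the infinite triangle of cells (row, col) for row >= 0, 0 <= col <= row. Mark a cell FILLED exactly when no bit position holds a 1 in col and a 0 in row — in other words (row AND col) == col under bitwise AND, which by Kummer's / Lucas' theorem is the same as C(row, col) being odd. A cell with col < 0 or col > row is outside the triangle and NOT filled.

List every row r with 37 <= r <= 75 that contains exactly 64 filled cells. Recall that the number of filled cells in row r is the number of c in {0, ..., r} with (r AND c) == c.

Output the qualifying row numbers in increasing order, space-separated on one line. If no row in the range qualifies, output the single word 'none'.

Answer: 63

Derivation:
Row r has 2^popcount(r) filled cells, so we need popcount(r) = log2(64) = 6.
Scan r = 37..75 and keep those with exactly 6 one-bits:
r=37=100101 popcount=3 -> skip
r=38=100110 popcount=3 -> skip
r=39=100111 popcount=4 -> skip
r=40=101000 popcount=2 -> skip
r=41=101001 popcount=3 -> skip
r=42=101010 popcount=3 -> skip
r=43=101011 popcount=4 -> skip
r=44=101100 popcount=3 -> skip
r=45=101101 popcount=4 -> skip
r=46=101110 popcount=4 -> skip
r=47=101111 popcount=5 -> skip
r=48=110000 popcount=2 -> skip
r=49=110001 popcount=3 -> skip
r=50=110010 popcount=3 -> skip
r=51=110011 popcount=4 -> skip
r=52=110100 popcount=3 -> skip
r=53=110101 popcount=4 -> skip
r=54=110110 popcount=4 -> skip
r=55=110111 popcount=5 -> skip
r=56=111000 popcount=3 -> skip
r=57=111001 popcount=4 -> skip
r=58=111010 popcount=4 -> skip
r=59=111011 popcount=5 -> skip
r=60=111100 popcount=4 -> skip
r=61=111101 popcount=5 -> skip
r=62=111110 popcount=5 -> skip
r=63=111111 popcount=6 -> KEEP
r=64=1000000 popcount=1 -> skip
r=65=1000001 popcount=2 -> skip
r=66=1000010 popcount=2 -> skip
r=67=1000011 popcount=3 -> skip
r=68=1000100 popcount=2 -> skip
r=69=1000101 popcount=3 -> skip
r=70=1000110 popcount=3 -> skip
r=71=1000111 popcount=4 -> skip
r=72=1001000 popcount=2 -> skip
r=73=1001001 popcount=3 -> skip
r=74=1001010 popcount=3 -> skip
r=75=1001011 popcount=4 -> skip
Kept rows: 63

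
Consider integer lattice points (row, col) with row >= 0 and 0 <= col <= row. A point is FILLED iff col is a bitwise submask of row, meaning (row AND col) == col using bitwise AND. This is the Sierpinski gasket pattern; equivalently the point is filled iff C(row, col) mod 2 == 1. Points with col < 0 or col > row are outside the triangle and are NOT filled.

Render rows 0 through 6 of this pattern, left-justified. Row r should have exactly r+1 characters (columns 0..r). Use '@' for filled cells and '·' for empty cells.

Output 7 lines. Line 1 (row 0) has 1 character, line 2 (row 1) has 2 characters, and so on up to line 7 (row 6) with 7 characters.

Answer: @
@@
@·@
@@@@
@···@
@@··@@
@·@·@·@

Derivation:
r0=0: @
r1=1: @@
r2=10: @·@
r3=11: @@@@
r4=100: @···@
r5=101: @@··@@
r6=110: @·@·@·@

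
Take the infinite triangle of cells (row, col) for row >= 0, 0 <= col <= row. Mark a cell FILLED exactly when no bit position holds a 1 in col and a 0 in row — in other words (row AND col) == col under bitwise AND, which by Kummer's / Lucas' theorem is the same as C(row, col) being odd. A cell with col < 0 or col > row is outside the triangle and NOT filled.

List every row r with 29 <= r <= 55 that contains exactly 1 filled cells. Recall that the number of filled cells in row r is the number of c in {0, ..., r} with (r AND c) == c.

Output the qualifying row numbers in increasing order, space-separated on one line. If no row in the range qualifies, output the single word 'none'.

Row r has 2^popcount(r) filled cells, so we need popcount(r) = log2(1) = 0.
Scan r = 29..55 and keep those with exactly 0 one-bits:
r=29=11101 popcount=4 -> skip
r=30=11110 popcount=4 -> skip
r=31=11111 popcount=5 -> skip
r=32=100000 popcount=1 -> skip
r=33=100001 popcount=2 -> skip
r=34=100010 popcount=2 -> skip
r=35=100011 popcount=3 -> skip
r=36=100100 popcount=2 -> skip
r=37=100101 popcount=3 -> skip
r=38=100110 popcount=3 -> skip
r=39=100111 popcount=4 -> skip
r=40=101000 popcount=2 -> skip
r=41=101001 popcount=3 -> skip
r=42=101010 popcount=3 -> skip
r=43=101011 popcount=4 -> skip
r=44=101100 popcount=3 -> skip
r=45=101101 popcount=4 -> skip
r=46=101110 popcount=4 -> skip
r=47=101111 popcount=5 -> skip
r=48=110000 popcount=2 -> skip
r=49=110001 popcount=3 -> skip
r=50=110010 popcount=3 -> skip
r=51=110011 popcount=4 -> skip
r=52=110100 popcount=3 -> skip
r=53=110101 popcount=4 -> skip
r=54=110110 popcount=4 -> skip
r=55=110111 popcount=5 -> skip
Kept rows: none

Answer: none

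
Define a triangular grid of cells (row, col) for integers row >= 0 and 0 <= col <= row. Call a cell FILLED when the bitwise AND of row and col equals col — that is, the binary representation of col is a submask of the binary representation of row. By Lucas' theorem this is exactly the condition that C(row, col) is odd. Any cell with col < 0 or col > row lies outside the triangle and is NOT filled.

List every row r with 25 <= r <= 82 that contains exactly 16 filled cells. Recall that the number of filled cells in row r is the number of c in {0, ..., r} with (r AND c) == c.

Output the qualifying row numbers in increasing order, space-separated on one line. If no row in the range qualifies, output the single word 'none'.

Row r has 2^popcount(r) filled cells, so we need popcount(r) = log2(16) = 4.
Scan r = 25..82 and keep those with exactly 4 one-bits:
r=25=11001 popcount=3 -> skip
r=26=11010 popcount=3 -> skip
r=27=11011 popcount=4 -> KEEP
r=28=11100 popcount=3 -> skip
r=29=11101 popcount=4 -> KEEP
r=30=11110 popcount=4 -> KEEP
r=31=11111 popcount=5 -> skip
r=32=100000 popcount=1 -> skip
r=33=100001 popcount=2 -> skip
r=34=100010 popcount=2 -> skip
r=35=100011 popcount=3 -> skip
r=36=100100 popcount=2 -> skip
r=37=100101 popcount=3 -> skip
r=38=100110 popcount=3 -> skip
r=39=100111 popcount=4 -> KEEP
r=40=101000 popcount=2 -> skip
r=41=101001 popcount=3 -> skip
r=42=101010 popcount=3 -> skip
r=43=101011 popcount=4 -> KEEP
r=44=101100 popcount=3 -> skip
r=45=101101 popcount=4 -> KEEP
r=46=101110 popcount=4 -> KEEP
r=47=101111 popcount=5 -> skip
r=48=110000 popcount=2 -> skip
r=49=110001 popcount=3 -> skip
r=50=110010 popcount=3 -> skip
r=51=110011 popcount=4 -> KEEP
r=52=110100 popcount=3 -> skip
r=53=110101 popcount=4 -> KEEP
r=54=110110 popcount=4 -> KEEP
r=55=110111 popcount=5 -> skip
r=56=111000 popcount=3 -> skip
r=57=111001 popcount=4 -> KEEP
r=58=111010 popcount=4 -> KEEP
r=59=111011 popcount=5 -> skip
r=60=111100 popcount=4 -> KEEP
r=61=111101 popcount=5 -> skip
r=62=111110 popcount=5 -> skip
r=63=111111 popcount=6 -> skip
r=64=1000000 popcount=1 -> skip
r=65=1000001 popcount=2 -> skip
r=66=1000010 popcount=2 -> skip
r=67=1000011 popcount=3 -> skip
r=68=1000100 popcount=2 -> skip
r=69=1000101 popcount=3 -> skip
r=70=1000110 popcount=3 -> skip
r=71=1000111 popcount=4 -> KEEP
r=72=1001000 popcount=2 -> skip
r=73=1001001 popcount=3 -> skip
r=74=1001010 popcount=3 -> skip
r=75=1001011 popcount=4 -> KEEP
r=76=1001100 popcount=3 -> skip
r=77=1001101 popcount=4 -> KEEP
r=78=1001110 popcount=4 -> KEEP
r=79=1001111 popcount=5 -> skip
r=80=1010000 popcount=2 -> skip
r=81=1010001 popcount=3 -> skip
r=82=1010010 popcount=3 -> skip
Kept rows: 27 29 30 39 43 45 46 51 53 54 57 58 60 71 75 77 78

Answer: 27 29 30 39 43 45 46 51 53 54 57 58 60 71 75 77 78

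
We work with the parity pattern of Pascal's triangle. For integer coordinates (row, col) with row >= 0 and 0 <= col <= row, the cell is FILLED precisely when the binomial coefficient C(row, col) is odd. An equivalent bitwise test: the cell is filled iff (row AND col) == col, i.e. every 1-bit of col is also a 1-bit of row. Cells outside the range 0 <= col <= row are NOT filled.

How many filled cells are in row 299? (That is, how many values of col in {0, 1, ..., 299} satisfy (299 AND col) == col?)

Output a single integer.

Answer: 32

Derivation:
299 in binary = 100101011
popcount(299) = number of 1-bits in 100101011 = 5
A col c satisfies (299 AND c) == c iff every set bit of c is also set in 299; each of the 5 set bits of 299 can independently be on or off in c.
count = 2^5 = 32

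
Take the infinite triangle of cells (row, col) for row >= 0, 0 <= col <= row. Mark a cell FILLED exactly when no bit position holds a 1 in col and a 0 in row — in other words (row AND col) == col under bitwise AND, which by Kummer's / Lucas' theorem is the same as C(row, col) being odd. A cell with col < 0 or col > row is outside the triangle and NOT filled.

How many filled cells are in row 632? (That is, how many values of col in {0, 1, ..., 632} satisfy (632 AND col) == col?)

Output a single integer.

Answer: 32

Derivation:
632 in binary = 1001111000
popcount(632) = number of 1-bits in 1001111000 = 5
A col c satisfies (632 AND c) == c iff every set bit of c is also set in 632; each of the 5 set bits of 632 can independently be on or off in c.
count = 2^5 = 32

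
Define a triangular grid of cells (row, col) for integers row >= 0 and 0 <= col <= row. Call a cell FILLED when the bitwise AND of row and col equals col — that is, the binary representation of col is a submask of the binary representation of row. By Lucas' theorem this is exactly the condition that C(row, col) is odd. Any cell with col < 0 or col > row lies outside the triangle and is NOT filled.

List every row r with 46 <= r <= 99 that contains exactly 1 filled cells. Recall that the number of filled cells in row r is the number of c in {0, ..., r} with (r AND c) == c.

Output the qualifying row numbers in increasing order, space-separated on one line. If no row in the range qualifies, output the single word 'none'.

Answer: none

Derivation:
Row r has 2^popcount(r) filled cells, so we need popcount(r) = log2(1) = 0.
Scan r = 46..99 and keep those with exactly 0 one-bits:
r=46=101110 popcount=4 -> skip
r=47=101111 popcount=5 -> skip
r=48=110000 popcount=2 -> skip
r=49=110001 popcount=3 -> skip
r=50=110010 popcount=3 -> skip
r=51=110011 popcount=4 -> skip
r=52=110100 popcount=3 -> skip
r=53=110101 popcount=4 -> skip
r=54=110110 popcount=4 -> skip
r=55=110111 popcount=5 -> skip
r=56=111000 popcount=3 -> skip
r=57=111001 popcount=4 -> skip
r=58=111010 popcount=4 -> skip
r=59=111011 popcount=5 -> skip
r=60=111100 popcount=4 -> skip
r=61=111101 popcount=5 -> skip
r=62=111110 popcount=5 -> skip
r=63=111111 popcount=6 -> skip
r=64=1000000 popcount=1 -> skip
r=65=1000001 popcount=2 -> skip
r=66=1000010 popcount=2 -> skip
r=67=1000011 popcount=3 -> skip
r=68=1000100 popcount=2 -> skip
r=69=1000101 popcount=3 -> skip
r=70=1000110 popcount=3 -> skip
r=71=1000111 popcount=4 -> skip
r=72=1001000 popcount=2 -> skip
r=73=1001001 popcount=3 -> skip
r=74=1001010 popcount=3 -> skip
r=75=1001011 popcount=4 -> skip
r=76=1001100 popcount=3 -> skip
r=77=1001101 popcount=4 -> skip
r=78=1001110 popcount=4 -> skip
r=79=1001111 popcount=5 -> skip
r=80=1010000 popcount=2 -> skip
r=81=1010001 popcount=3 -> skip
r=82=1010010 popcount=3 -> skip
r=83=1010011 popcount=4 -> skip
r=84=1010100 popcount=3 -> skip
r=85=1010101 popcount=4 -> skip
r=86=1010110 popcount=4 -> skip
r=87=1010111 popcount=5 -> skip
r=88=1011000 popcount=3 -> skip
r=89=1011001 popcount=4 -> skip
r=90=1011010 popcount=4 -> skip
r=91=1011011 popcount=5 -> skip
r=92=1011100 popcount=4 -> skip
r=93=1011101 popcount=5 -> skip
r=94=1011110 popcount=5 -> skip
r=95=1011111 popcount=6 -> skip
r=96=1100000 popcount=2 -> skip
r=97=1100001 popcount=3 -> skip
r=98=1100010 popcount=3 -> skip
r=99=1100011 popcount=4 -> skip
Kept rows: none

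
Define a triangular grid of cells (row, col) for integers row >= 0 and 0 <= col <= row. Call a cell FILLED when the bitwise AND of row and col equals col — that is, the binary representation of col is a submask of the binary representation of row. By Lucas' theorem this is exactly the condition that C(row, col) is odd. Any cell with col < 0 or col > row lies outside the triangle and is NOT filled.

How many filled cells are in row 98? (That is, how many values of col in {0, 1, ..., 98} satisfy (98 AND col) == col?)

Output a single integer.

Answer: 8

Derivation:
98 in binary = 1100010
popcount(98) = number of 1-bits in 1100010 = 3
A col c satisfies (98 AND c) == c iff every set bit of c is also set in 98; each of the 3 set bits of 98 can independently be on or off in c.
count = 2^3 = 8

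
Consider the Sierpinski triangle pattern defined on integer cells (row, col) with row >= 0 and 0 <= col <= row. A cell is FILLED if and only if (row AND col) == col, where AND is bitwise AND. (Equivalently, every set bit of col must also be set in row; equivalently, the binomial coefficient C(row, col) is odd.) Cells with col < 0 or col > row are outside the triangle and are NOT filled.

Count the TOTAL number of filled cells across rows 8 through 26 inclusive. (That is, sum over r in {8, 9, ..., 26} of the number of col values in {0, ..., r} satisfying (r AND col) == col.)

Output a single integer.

Answer: 128

Derivation:
r8=1000 pc1: +2 =2
r9=1001 pc2: +4 =6
r10=1010 pc2: +4 =10
r11=1011 pc3: +8 =18
r12=1100 pc2: +4 =22
r13=1101 pc3: +8 =30
r14=1110 pc3: +8 =38
r15=1111 pc4: +16 =54
r16=10000 pc1: +2 =56
r17=10001 pc2: +4 =60
r18=10010 pc2: +4 =64
r19=10011 pc3: +8 =72
r20=10100 pc2: +4 =76
r21=10101 pc3: +8 =84
r22=10110 pc3: +8 =92
r23=10111 pc4: +16 =108
r24=11000 pc2: +4 =112
r25=11001 pc3: +8 =120
r26=11010 pc3: +8 =128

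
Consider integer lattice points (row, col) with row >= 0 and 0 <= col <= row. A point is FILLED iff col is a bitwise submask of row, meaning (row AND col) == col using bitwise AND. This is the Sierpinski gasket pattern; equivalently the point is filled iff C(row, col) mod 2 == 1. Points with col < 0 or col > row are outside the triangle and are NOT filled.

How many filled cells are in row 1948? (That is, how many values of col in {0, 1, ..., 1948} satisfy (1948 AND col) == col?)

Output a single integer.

Answer: 128

Derivation:
1948 in binary = 11110011100
popcount(1948) = number of 1-bits in 11110011100 = 7
A col c satisfies (1948 AND c) == c iff every set bit of c is also set in 1948; each of the 7 set bits of 1948 can independently be on or off in c.
count = 2^7 = 128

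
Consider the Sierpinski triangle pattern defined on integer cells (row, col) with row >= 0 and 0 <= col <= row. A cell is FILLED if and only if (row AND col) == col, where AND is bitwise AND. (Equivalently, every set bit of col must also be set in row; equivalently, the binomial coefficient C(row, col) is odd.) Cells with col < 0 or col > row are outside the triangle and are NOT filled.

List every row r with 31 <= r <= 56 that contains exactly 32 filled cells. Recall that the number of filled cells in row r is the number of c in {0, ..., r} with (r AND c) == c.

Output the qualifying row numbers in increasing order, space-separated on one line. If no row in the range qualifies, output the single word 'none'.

Answer: 31 47 55

Derivation:
Row r has 2^popcount(r) filled cells, so we need popcount(r) = log2(32) = 5.
Scan r = 31..56 and keep those with exactly 5 one-bits:
r=31=11111 popcount=5 -> KEEP
r=32=100000 popcount=1 -> skip
r=33=100001 popcount=2 -> skip
r=34=100010 popcount=2 -> skip
r=35=100011 popcount=3 -> skip
r=36=100100 popcount=2 -> skip
r=37=100101 popcount=3 -> skip
r=38=100110 popcount=3 -> skip
r=39=100111 popcount=4 -> skip
r=40=101000 popcount=2 -> skip
r=41=101001 popcount=3 -> skip
r=42=101010 popcount=3 -> skip
r=43=101011 popcount=4 -> skip
r=44=101100 popcount=3 -> skip
r=45=101101 popcount=4 -> skip
r=46=101110 popcount=4 -> skip
r=47=101111 popcount=5 -> KEEP
r=48=110000 popcount=2 -> skip
r=49=110001 popcount=3 -> skip
r=50=110010 popcount=3 -> skip
r=51=110011 popcount=4 -> skip
r=52=110100 popcount=3 -> skip
r=53=110101 popcount=4 -> skip
r=54=110110 popcount=4 -> skip
r=55=110111 popcount=5 -> KEEP
r=56=111000 popcount=3 -> skip
Kept rows: 31 47 55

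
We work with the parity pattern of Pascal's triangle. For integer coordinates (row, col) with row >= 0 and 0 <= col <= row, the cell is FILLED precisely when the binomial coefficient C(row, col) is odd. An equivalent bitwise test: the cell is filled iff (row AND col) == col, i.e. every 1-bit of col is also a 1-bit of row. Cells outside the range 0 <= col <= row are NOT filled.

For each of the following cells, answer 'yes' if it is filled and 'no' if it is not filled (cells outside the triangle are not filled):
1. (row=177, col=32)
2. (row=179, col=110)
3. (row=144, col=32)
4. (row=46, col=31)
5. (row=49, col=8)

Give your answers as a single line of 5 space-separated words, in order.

Answer: yes no no no no

Derivation:
(177,32): row=0b10110001, col=0b100000, row AND col = 0b100000 = 32; 32 == 32 -> filled
(179,110): row=0b10110011, col=0b1101110, row AND col = 0b100010 = 34; 34 != 110 -> empty
(144,32): row=0b10010000, col=0b100000, row AND col = 0b0 = 0; 0 != 32 -> empty
(46,31): row=0b101110, col=0b11111, row AND col = 0b1110 = 14; 14 != 31 -> empty
(49,8): row=0b110001, col=0b1000, row AND col = 0b0 = 0; 0 != 8 -> empty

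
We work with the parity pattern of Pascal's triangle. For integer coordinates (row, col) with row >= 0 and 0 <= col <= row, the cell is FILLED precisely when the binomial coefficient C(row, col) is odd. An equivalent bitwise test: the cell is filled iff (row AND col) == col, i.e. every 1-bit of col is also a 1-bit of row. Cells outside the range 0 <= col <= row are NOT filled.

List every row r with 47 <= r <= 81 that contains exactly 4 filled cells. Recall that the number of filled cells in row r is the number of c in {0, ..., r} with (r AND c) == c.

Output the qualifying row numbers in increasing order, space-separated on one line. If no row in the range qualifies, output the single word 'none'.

Row r has 2^popcount(r) filled cells, so we need popcount(r) = log2(4) = 2.
Scan r = 47..81 and keep those with exactly 2 one-bits:
r=47=101111 popcount=5 -> skip
r=48=110000 popcount=2 -> KEEP
r=49=110001 popcount=3 -> skip
r=50=110010 popcount=3 -> skip
r=51=110011 popcount=4 -> skip
r=52=110100 popcount=3 -> skip
r=53=110101 popcount=4 -> skip
r=54=110110 popcount=4 -> skip
r=55=110111 popcount=5 -> skip
r=56=111000 popcount=3 -> skip
r=57=111001 popcount=4 -> skip
r=58=111010 popcount=4 -> skip
r=59=111011 popcount=5 -> skip
r=60=111100 popcount=4 -> skip
r=61=111101 popcount=5 -> skip
r=62=111110 popcount=5 -> skip
r=63=111111 popcount=6 -> skip
r=64=1000000 popcount=1 -> skip
r=65=1000001 popcount=2 -> KEEP
r=66=1000010 popcount=2 -> KEEP
r=67=1000011 popcount=3 -> skip
r=68=1000100 popcount=2 -> KEEP
r=69=1000101 popcount=3 -> skip
r=70=1000110 popcount=3 -> skip
r=71=1000111 popcount=4 -> skip
r=72=1001000 popcount=2 -> KEEP
r=73=1001001 popcount=3 -> skip
r=74=1001010 popcount=3 -> skip
r=75=1001011 popcount=4 -> skip
r=76=1001100 popcount=3 -> skip
r=77=1001101 popcount=4 -> skip
r=78=1001110 popcount=4 -> skip
r=79=1001111 popcount=5 -> skip
r=80=1010000 popcount=2 -> KEEP
r=81=1010001 popcount=3 -> skip
Kept rows: 48 65 66 68 72 80

Answer: 48 65 66 68 72 80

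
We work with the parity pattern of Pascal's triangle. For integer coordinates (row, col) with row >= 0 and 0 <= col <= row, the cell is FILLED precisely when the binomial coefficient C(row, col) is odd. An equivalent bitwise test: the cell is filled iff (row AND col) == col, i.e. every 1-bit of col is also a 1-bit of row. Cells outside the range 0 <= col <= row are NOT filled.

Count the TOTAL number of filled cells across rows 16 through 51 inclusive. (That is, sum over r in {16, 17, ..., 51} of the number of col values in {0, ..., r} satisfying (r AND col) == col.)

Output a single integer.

Answer: 360

Derivation:
r16=10000 pc1: +2 =2
r17=10001 pc2: +4 =6
r18=10010 pc2: +4 =10
r19=10011 pc3: +8 =18
r20=10100 pc2: +4 =22
r21=10101 pc3: +8 =30
r22=10110 pc3: +8 =38
r23=10111 pc4: +16 =54
r24=11000 pc2: +4 =58
r25=11001 pc3: +8 =66
r26=11010 pc3: +8 =74
r27=11011 pc4: +16 =90
r28=11100 pc3: +8 =98
r29=11101 pc4: +16 =114
r30=11110 pc4: +16 =130
r31=11111 pc5: +32 =162
r32=100000 pc1: +2 =164
r33=100001 pc2: +4 =168
r34=100010 pc2: +4 =172
r35=100011 pc3: +8 =180
r36=100100 pc2: +4 =184
r37=100101 pc3: +8 =192
r38=100110 pc3: +8 =200
r39=100111 pc4: +16 =216
r40=101000 pc2: +4 =220
r41=101001 pc3: +8 =228
r42=101010 pc3: +8 =236
r43=101011 pc4: +16 =252
r44=101100 pc3: +8 =260
r45=101101 pc4: +16 =276
r46=101110 pc4: +16 =292
r47=101111 pc5: +32 =324
r48=110000 pc2: +4 =328
r49=110001 pc3: +8 =336
r50=110010 pc3: +8 =344
r51=110011 pc4: +16 =360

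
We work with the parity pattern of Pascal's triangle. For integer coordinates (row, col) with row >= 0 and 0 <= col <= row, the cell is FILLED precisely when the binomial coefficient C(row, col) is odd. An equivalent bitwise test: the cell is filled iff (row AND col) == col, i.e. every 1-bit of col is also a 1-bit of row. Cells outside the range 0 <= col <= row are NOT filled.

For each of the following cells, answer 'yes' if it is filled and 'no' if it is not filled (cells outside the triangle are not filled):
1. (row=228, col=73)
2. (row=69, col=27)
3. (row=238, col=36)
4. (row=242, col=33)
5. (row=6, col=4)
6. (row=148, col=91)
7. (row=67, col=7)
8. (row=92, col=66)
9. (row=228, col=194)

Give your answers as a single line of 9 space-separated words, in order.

Answer: no no yes no yes no no no no

Derivation:
(228,73): row=0b11100100, col=0b1001001, row AND col = 0b1000000 = 64; 64 != 73 -> empty
(69,27): row=0b1000101, col=0b11011, row AND col = 0b1 = 1; 1 != 27 -> empty
(238,36): row=0b11101110, col=0b100100, row AND col = 0b100100 = 36; 36 == 36 -> filled
(242,33): row=0b11110010, col=0b100001, row AND col = 0b100000 = 32; 32 != 33 -> empty
(6,4): row=0b110, col=0b100, row AND col = 0b100 = 4; 4 == 4 -> filled
(148,91): row=0b10010100, col=0b1011011, row AND col = 0b10000 = 16; 16 != 91 -> empty
(67,7): row=0b1000011, col=0b111, row AND col = 0b11 = 3; 3 != 7 -> empty
(92,66): row=0b1011100, col=0b1000010, row AND col = 0b1000000 = 64; 64 != 66 -> empty
(228,194): row=0b11100100, col=0b11000010, row AND col = 0b11000000 = 192; 192 != 194 -> empty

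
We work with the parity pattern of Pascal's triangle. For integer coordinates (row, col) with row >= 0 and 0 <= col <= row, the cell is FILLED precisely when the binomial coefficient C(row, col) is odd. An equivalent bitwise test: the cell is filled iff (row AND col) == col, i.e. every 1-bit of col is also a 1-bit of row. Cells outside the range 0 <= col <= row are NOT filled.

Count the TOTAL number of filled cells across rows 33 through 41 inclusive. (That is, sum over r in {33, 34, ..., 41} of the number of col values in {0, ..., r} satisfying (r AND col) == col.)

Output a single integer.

r33=100001 pc2: +4 =4
r34=100010 pc2: +4 =8
r35=100011 pc3: +8 =16
r36=100100 pc2: +4 =20
r37=100101 pc3: +8 =28
r38=100110 pc3: +8 =36
r39=100111 pc4: +16 =52
r40=101000 pc2: +4 =56
r41=101001 pc3: +8 =64

Answer: 64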